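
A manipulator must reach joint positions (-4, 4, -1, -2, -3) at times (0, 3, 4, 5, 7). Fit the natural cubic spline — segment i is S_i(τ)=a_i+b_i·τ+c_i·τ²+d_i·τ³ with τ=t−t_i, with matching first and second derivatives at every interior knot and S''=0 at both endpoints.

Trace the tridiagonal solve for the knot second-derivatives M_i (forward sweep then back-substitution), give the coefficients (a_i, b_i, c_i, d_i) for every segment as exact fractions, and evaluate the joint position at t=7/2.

  seg 0: a=-4 b=6445/1068 c=0 d=-1199/3204
  seg 1: a=4 b=-2173/534 c=-1199/356 d=2603/1068
  seg 2: a=-1 b=-3731/1068 c=351/89 d=-1549/1068
  seg 3: a=-2 b=23/534 c=-145/356 d=145/2136
S(7/2) = 4067/2848

Δ: Δ0=8/3, Δ1=-5, Δ2=-1, Δ3=-1/2
row 1: diag=8, rhs=-46; c'=1/8, d'=-23/4
row 2: denom=4−1·1/8=31/8; d'=(24−1·-23/4)/(31/8)=238/31
row 3: denom=6−1·8/31=178/31; d'=(3−1·238/31)/(178/31)=-145/178
back: M3=-145/178
back: M2=238/31−8/31·-145/178=702/89
back: M1=-23/4−1/8·702/89=-1199/178
M: M0=0, M1=-1199/178, M2=702/89, M3=-145/178, M4=0
seg 0: a=-4, c=M0/2=0, d=(M1−M0)/(6·3)=-1199/3204, b=Δ0−h0·(2M0+M1)/6=6445/1068
seg 1: a=4, c=M1/2=-1199/356, d=(M2−M1)/(6·1)=2603/1068, b=Δ1−h1·(2M1+M2)/6=-2173/534
seg 2: a=-1, c=M2/2=351/89, d=(M3−M2)/(6·1)=-1549/1068, b=Δ2−h2·(2M2+M3)/6=-3731/1068
seg 3: a=-2, c=M3/2=-145/356, d=(M4−M3)/(6·2)=145/2136, b=Δ3−h3·(2M3+M4)/6=23/534
t_q=7/2 → seg 1, τ=1/2; S=4+-2173/534·τ+-1199/356·τ²+2603/1068·τ³=4067/2848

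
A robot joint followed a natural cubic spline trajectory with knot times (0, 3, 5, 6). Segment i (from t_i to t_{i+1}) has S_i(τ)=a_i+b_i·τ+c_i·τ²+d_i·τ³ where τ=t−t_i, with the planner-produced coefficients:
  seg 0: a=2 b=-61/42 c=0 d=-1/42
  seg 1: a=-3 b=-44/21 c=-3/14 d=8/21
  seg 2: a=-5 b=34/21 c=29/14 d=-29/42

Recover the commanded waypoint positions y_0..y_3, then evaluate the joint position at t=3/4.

y_0=2 y_1=-3 y_2=-5 y_3=-2
S(3/4) = 807/896

y_0 = S_0(0) = a_0 = 2
y_1 = S_1(0) = a_1 = -3
y_2 = S_2(0) = a_2 = -5
y_3 = S_2(1) = -2
t_q=3/4 is in segment 0 (τ=3/4); S_0(τ)=807/896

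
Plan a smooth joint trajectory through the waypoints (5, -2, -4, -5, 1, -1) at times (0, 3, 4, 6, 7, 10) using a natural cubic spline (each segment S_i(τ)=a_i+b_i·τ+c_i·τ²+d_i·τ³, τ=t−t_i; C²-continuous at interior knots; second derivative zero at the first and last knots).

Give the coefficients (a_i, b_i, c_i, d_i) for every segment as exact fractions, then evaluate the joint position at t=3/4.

Δ: Δ0=-7/3, Δ1=-2, Δ2=-1/2, Δ3=6, Δ4=-2/3
row 1: diag=8, rhs=2; c'=1/8, d'=1/4
row 2: denom=6−1·1/8=47/8; d'=(9−1·1/4)/(47/8)=70/47
row 3: denom=6−2·16/47=250/47; d'=(39−2·70/47)/(250/47)=1693/250
row 4: denom=8−1·47/250=1953/250; d'=(-40−1·1693/250)/(1953/250)=-11693/1953
back: M4=-11693/1953
back: M3=1693/250−47/250·-11693/1953=15424/1953
back: M2=70/47−16/47·15424/1953=-2342/1953
back: M1=1/4−1/8·-2342/1953=781/1953
M: M0=0, M1=781/1953, M2=-2342/1953, M3=15424/1953, M4=-11693/1953, M5=0
seg 0: a=5, c=M0/2=0, d=(M1−M0)/(6·3)=781/35154, b=Δ0−h0·(2M0+M1)/6=-9895/3906
seg 1: a=-2, c=M1/2=781/3906, d=(M2−M1)/(6·1)=-347/1302, b=Δ1−h1·(2M1+M2)/6=-3776/1953
seg 2: a=-4, c=M2/2=-1171/1953, d=(M3−M2)/(6·2)=47/62, b=Δ2−h2·(2M2+M3)/6=-9113/3906
seg 3: a=-5, c=M3/2=7712/1953, d=(M4−M3)/(6·1)=-3013/1302, b=Δ3−h3·(2M3+M4)/6=17051/3906
seg 4: a=1, c=M4/2=-11693/3906, d=(M5−M4)/(6·3)=11693/35154, b=Δ4−h4·(2M4+M5)/6=10391/1953
t_q=3/4 → seg 0, τ=3/4; S=5+-9895/3906·τ+0·τ²+781/35154·τ³=86367/27776

  seg 0: a=5 b=-9895/3906 c=0 d=781/35154
  seg 1: a=-2 b=-3776/1953 c=781/3906 d=-347/1302
  seg 2: a=-4 b=-9113/3906 c=-1171/1953 d=47/62
  seg 3: a=-5 b=17051/3906 c=7712/1953 d=-3013/1302
  seg 4: a=1 b=10391/1953 c=-11693/3906 d=11693/35154
S(3/4) = 86367/27776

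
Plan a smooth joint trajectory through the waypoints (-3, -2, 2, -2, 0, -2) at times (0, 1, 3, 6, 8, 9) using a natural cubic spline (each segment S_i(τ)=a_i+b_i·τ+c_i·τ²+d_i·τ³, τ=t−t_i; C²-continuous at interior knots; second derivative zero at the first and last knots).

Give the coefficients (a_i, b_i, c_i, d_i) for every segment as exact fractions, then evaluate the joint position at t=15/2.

Δ: Δ0=1, Δ1=2, Δ2=-4/3, Δ3=1, Δ4=-2
row 1: diag=6, rhs=6; c'=1/3, d'=1
row 2: denom=10−2·1/3=28/3; d'=(-20−2·1)/(28/3)=-33/14
row 3: denom=10−3·9/28=253/28; d'=(14−3·-33/14)/(253/28)=590/253
row 4: denom=6−2·56/253=1406/253; d'=(-18−2·590/253)/(1406/253)=-2867/703
back: M4=-2867/703
back: M3=590/253−56/253·-2867/703=2274/703
back: M2=-33/14−9/28·2274/703=-2388/703
back: M1=1−1/3·-2388/703=1499/703
M: M0=0, M1=1499/703, M2=-2388/703, M3=2274/703, M4=-2867/703, M5=0
seg 0: a=-3, c=M0/2=0, d=(M1−M0)/(6·1)=1499/4218, b=Δ0−h0·(2M0+M1)/6=2719/4218
seg 1: a=-2, c=M1/2=1499/1406, d=(M2−M1)/(6·2)=-3887/8436, b=Δ1−h1·(2M1+M2)/6=3608/2109
seg 2: a=2, c=M2/2=-1194/703, d=(M3−M2)/(6·3)=7/19, b=Δ2−h2·(2M2+M3)/6=941/2109
seg 3: a=-2, c=M3/2=1137/703, d=(M4−M3)/(6·2)=-5141/8436, b=Δ3−h3·(2M3+M4)/6=428/2109
seg 4: a=0, c=M4/2=-2867/1406, d=(M5−M4)/(6·1)=2867/4218, b=Δ4−h4·(2M4+M5)/6=-1351/2109
t_q=15/2 → seg 3, τ=3/2; S=-2+428/2109·τ+1137/703·τ²+-5141/8436·τ³=-2549/22496

  seg 0: a=-3 b=2719/4218 c=0 d=1499/4218
  seg 1: a=-2 b=3608/2109 c=1499/1406 d=-3887/8436
  seg 2: a=2 b=941/2109 c=-1194/703 d=7/19
  seg 3: a=-2 b=428/2109 c=1137/703 d=-5141/8436
  seg 4: a=0 b=-1351/2109 c=-2867/1406 d=2867/4218
S(15/2) = -2549/22496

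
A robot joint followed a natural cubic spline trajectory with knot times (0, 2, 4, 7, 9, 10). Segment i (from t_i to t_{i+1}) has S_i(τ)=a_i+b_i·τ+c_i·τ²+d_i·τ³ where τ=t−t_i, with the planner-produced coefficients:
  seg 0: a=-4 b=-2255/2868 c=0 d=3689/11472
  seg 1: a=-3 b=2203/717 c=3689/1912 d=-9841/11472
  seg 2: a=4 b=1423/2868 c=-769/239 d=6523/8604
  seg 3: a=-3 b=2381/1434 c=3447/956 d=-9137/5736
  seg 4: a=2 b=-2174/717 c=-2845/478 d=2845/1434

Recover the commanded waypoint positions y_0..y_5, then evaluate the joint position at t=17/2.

y_0 = S_0(0) = a_0 = -4
y_1 = S_1(0) = a_1 = -3
y_2 = S_2(0) = a_2 = 4
y_3 = S_3(0) = a_3 = -3
y_4 = S_4(0) = a_4 = 2
y_5 = S_4(1) = -5
t_q=17/2 is in segment 3 (τ=3/2); S_3(τ)=34067/15296

y_0=-4 y_1=-3 y_2=4 y_3=-3 y_4=2 y_5=-5
S(17/2) = 34067/15296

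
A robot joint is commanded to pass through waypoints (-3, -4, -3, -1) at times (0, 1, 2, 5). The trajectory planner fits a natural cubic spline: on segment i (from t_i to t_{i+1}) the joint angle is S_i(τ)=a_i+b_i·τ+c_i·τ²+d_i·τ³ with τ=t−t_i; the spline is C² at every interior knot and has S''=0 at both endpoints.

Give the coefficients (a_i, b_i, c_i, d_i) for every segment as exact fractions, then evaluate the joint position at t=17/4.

  seg 0: a=-3 b=-142/93 c=0 d=49/93
  seg 1: a=-4 b=5/93 c=49/31 d=-59/93
  seg 2: a=-3 b=122/93 c=-10/31 d=10/279
S(17/4) = -1263/992

Δ: Δ0=-1, Δ1=1, Δ2=2/3
row 1: diag=4, rhs=12; c'=1/4, d'=3
row 2: denom=8−1·1/4=31/4; d'=(-2−1·3)/(31/4)=-20/31
back: M2=-20/31
back: M1=3−1/4·-20/31=98/31
M: M0=0, M1=98/31, M2=-20/31, M3=0
seg 0: a=-3, c=M0/2=0, d=(M1−M0)/(6·1)=49/93, b=Δ0−h0·(2M0+M1)/6=-142/93
seg 1: a=-4, c=M1/2=49/31, d=(M2−M1)/(6·1)=-59/93, b=Δ1−h1·(2M1+M2)/6=5/93
seg 2: a=-3, c=M2/2=-10/31, d=(M3−M2)/(6·3)=10/279, b=Δ2−h2·(2M2+M3)/6=122/93
t_q=17/4 → seg 2, τ=9/4; S=-3+122/93·τ+-10/31·τ²+10/279·τ³=-1263/992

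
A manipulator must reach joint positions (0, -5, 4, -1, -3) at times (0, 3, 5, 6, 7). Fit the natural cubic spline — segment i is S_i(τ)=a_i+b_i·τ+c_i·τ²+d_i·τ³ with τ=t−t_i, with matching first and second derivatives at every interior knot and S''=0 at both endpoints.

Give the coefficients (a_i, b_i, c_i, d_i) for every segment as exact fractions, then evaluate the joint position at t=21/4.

  seg 0: a=0 b=-6169/1284 c=0 d=1343/3852
  seg 1: a=-5 b=2959/642 c=1343/428 d=-4099/2568
  seg 2: a=4 b=-640/321 c=-689/107 d=1102/321
  seg 3: a=-1 b=-1468/321 c=413/107 d=-413/321
S(21/4) = 10795/3424

Δ: Δ0=-5/3, Δ1=9/2, Δ2=-5, Δ3=-2
row 1: diag=10, rhs=37; c'=1/5, d'=37/10
row 2: denom=6−2·1/5=28/5; d'=(-57−2·37/10)/(28/5)=-23/2
row 3: denom=4−1·5/28=107/28; d'=(18−1·-23/2)/(107/28)=826/107
back: M3=826/107
back: M2=-23/2−5/28·826/107=-1378/107
back: M1=37/10−1/5·-1378/107=1343/214
M: M0=0, M1=1343/214, M2=-1378/107, M3=826/107, M4=0
seg 0: a=0, c=M0/2=0, d=(M1−M0)/(6·3)=1343/3852, b=Δ0−h0·(2M0+M1)/6=-6169/1284
seg 1: a=-5, c=M1/2=1343/428, d=(M2−M1)/(6·2)=-4099/2568, b=Δ1−h1·(2M1+M2)/6=2959/642
seg 2: a=4, c=M2/2=-689/107, d=(M3−M2)/(6·1)=1102/321, b=Δ2−h2·(2M2+M3)/6=-640/321
seg 3: a=-1, c=M3/2=413/107, d=(M4−M3)/(6·1)=-413/321, b=Δ3−h3·(2M3+M4)/6=-1468/321
t_q=21/4 → seg 2, τ=1/4; S=4+-640/321·τ+-689/107·τ²+1102/321·τ³=10795/3424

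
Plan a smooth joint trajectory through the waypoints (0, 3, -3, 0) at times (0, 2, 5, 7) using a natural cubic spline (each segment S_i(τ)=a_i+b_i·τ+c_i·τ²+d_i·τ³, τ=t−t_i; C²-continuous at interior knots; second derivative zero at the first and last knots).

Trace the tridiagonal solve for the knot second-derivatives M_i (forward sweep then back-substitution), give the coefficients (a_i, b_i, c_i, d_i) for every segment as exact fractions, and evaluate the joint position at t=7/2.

  seg 0: a=0 b=5/2 c=0 d=-1/4
  seg 1: a=3 b=-1/2 c=-3/2 d=1/3
  seg 2: a=-3 b=-1/2 c=3/2 d=-1/4
S(7/2) = 0

Δ: Δ0=3/2, Δ1=-2, Δ2=3/2
row 1: diag=10, rhs=-21; c'=3/10, d'=-21/10
row 2: denom=10−3·3/10=91/10; d'=(21−3·-21/10)/(91/10)=3
back: M2=3
back: M1=-21/10−3/10·3=-3
M: M0=0, M1=-3, M2=3, M3=0
seg 0: a=0, c=M0/2=0, d=(M1−M0)/(6·2)=-1/4, b=Δ0−h0·(2M0+M1)/6=5/2
seg 1: a=3, c=M1/2=-3/2, d=(M2−M1)/(6·3)=1/3, b=Δ1−h1·(2M1+M2)/6=-1/2
seg 2: a=-3, c=M2/2=3/2, d=(M3−M2)/(6·2)=-1/4, b=Δ2−h2·(2M2+M3)/6=-1/2
t_q=7/2 → seg 1, τ=3/2; S=3+-1/2·τ+-3/2·τ²+1/3·τ³=0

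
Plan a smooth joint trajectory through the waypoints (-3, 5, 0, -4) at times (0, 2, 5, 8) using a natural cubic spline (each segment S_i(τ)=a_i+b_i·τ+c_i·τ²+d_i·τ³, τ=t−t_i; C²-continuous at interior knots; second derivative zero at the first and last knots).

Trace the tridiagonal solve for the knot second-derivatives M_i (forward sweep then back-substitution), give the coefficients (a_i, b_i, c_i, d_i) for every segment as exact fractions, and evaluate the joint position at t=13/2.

  seg 0: a=-3 b=194/37 c=0 d=-23/74
  seg 1: a=5 b=56/37 c=-69/37 d=268/999
  seg 2: a=0 b=-90/37 c=61/111 d=-61/999
S(13/2) = -775/296

Δ: Δ0=4, Δ1=-5/3, Δ2=-4/3
row 1: diag=10, rhs=-34; c'=3/10, d'=-17/5
row 2: denom=12−3·3/10=111/10; d'=(2−3·-17/5)/(111/10)=122/111
back: M2=122/111
back: M1=-17/5−3/10·122/111=-138/37
M: M0=0, M1=-138/37, M2=122/111, M3=0
seg 0: a=-3, c=M0/2=0, d=(M1−M0)/(6·2)=-23/74, b=Δ0−h0·(2M0+M1)/6=194/37
seg 1: a=5, c=M1/2=-69/37, d=(M2−M1)/(6·3)=268/999, b=Δ1−h1·(2M1+M2)/6=56/37
seg 2: a=0, c=M2/2=61/111, d=(M3−M2)/(6·3)=-61/999, b=Δ2−h2·(2M2+M3)/6=-90/37
t_q=13/2 → seg 2, τ=3/2; S=0+-90/37·τ+61/111·τ²+-61/999·τ³=-775/296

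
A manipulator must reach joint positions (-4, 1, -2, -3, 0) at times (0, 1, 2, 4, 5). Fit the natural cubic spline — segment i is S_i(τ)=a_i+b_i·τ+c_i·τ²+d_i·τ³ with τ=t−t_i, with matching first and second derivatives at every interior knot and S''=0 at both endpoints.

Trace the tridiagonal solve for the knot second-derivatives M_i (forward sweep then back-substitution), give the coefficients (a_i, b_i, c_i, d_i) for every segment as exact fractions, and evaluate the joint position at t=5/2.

  seg 0: a=-4 b=437/61 c=0 d=-132/61
  seg 1: a=1 b=41/61 c=-396/61 d=172/61
  seg 2: a=-2 b=-235/61 c=120/61 d=-71/488
  seg 3: a=-3 b=277/122 c=267/244 d=-89/244
S(5/2) = -13479/3904

Δ: Δ0=5, Δ1=-3, Δ2=-1/2, Δ3=3
row 1: diag=4, rhs=-48; c'=1/4, d'=-12
row 2: denom=6−1·1/4=23/4; d'=(15−1·-12)/(23/4)=108/23
row 3: denom=6−2·8/23=122/23; d'=(21−2·108/23)/(122/23)=267/122
back: M3=267/122
back: M2=108/23−8/23·267/122=240/61
back: M1=-12−1/4·240/61=-792/61
M: M0=0, M1=-792/61, M2=240/61, M3=267/122, M4=0
seg 0: a=-4, c=M0/2=0, d=(M1−M0)/(6·1)=-132/61, b=Δ0−h0·(2M0+M1)/6=437/61
seg 1: a=1, c=M1/2=-396/61, d=(M2−M1)/(6·1)=172/61, b=Δ1−h1·(2M1+M2)/6=41/61
seg 2: a=-2, c=M2/2=120/61, d=(M3−M2)/(6·2)=-71/488, b=Δ2−h2·(2M2+M3)/6=-235/61
seg 3: a=-3, c=M3/2=267/244, d=(M4−M3)/(6·1)=-89/244, b=Δ3−h3·(2M3+M4)/6=277/122
t_q=5/2 → seg 2, τ=1/2; S=-2+-235/61·τ+120/61·τ²+-71/488·τ³=-13479/3904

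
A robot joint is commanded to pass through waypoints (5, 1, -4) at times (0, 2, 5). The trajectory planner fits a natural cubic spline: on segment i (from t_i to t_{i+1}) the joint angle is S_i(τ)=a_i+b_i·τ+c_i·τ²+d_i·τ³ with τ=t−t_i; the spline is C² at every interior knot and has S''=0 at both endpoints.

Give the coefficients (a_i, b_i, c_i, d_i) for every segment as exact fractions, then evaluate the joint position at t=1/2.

  seg 0: a=5 b=-31/15 c=0 d=1/60
  seg 1: a=1 b=-28/15 c=1/10 d=-1/90
S(1/2) = 127/32

Δ: Δ0=-2, Δ1=-5/3
row 1: diag=10, rhs=2; c'=3/10, d'=1/5
back: M1=1/5
M: M0=0, M1=1/5, M2=0
seg 0: a=5, c=M0/2=0, d=(M1−M0)/(6·2)=1/60, b=Δ0−h0·(2M0+M1)/6=-31/15
seg 1: a=1, c=M1/2=1/10, d=(M2−M1)/(6·3)=-1/90, b=Δ1−h1·(2M1+M2)/6=-28/15
t_q=1/2 → seg 0, τ=1/2; S=5+-31/15·τ+0·τ²+1/60·τ³=127/32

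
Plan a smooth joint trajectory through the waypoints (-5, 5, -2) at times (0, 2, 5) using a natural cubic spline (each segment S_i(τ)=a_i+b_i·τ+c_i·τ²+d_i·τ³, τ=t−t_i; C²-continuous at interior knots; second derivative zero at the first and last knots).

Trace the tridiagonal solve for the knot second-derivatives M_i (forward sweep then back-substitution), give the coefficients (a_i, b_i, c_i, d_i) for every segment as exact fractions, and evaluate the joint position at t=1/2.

  seg 0: a=-5 b=97/15 c=0 d=-11/30
  seg 1: a=5 b=31/15 c=-11/5 d=11/45
S(1/2) = -29/16

Δ: Δ0=5, Δ1=-7/3
row 1: diag=10, rhs=-44; c'=3/10, d'=-22/5
back: M1=-22/5
M: M0=0, M1=-22/5, M2=0
seg 0: a=-5, c=M0/2=0, d=(M1−M0)/(6·2)=-11/30, b=Δ0−h0·(2M0+M1)/6=97/15
seg 1: a=5, c=M1/2=-11/5, d=(M2−M1)/(6·3)=11/45, b=Δ1−h1·(2M1+M2)/6=31/15
t_q=1/2 → seg 0, τ=1/2; S=-5+97/15·τ+0·τ²+-11/30·τ³=-29/16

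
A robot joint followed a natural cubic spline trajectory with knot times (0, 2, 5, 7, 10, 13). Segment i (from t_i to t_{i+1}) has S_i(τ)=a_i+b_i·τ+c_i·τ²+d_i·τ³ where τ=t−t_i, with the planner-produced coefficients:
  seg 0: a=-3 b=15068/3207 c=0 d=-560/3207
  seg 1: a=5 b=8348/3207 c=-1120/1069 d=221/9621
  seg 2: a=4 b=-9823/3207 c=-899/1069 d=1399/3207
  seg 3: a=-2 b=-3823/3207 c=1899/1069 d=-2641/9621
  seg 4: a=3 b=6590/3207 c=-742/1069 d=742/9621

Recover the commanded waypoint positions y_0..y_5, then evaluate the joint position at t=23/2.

y_0 = S_0(0) = a_0 = -3
y_1 = S_1(0) = a_1 = 5
y_2 = S_2(0) = a_2 = 4
y_3 = S_3(0) = a_3 = -2
y_4 = S_4(0) = a_4 = 3
y_5 = S_4(3) = 5
t_q=23/2 is in segment 4 (τ=3/2); S_4(τ)=20443/4276

y_0=-3 y_1=5 y_2=4 y_3=-2 y_4=3 y_5=5
S(23/2) = 20443/4276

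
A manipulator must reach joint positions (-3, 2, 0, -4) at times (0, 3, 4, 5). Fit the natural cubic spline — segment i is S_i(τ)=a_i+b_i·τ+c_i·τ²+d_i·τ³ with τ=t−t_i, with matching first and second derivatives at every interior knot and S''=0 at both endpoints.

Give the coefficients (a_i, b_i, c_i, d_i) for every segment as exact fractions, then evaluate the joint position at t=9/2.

Δ: Δ0=5/3, Δ1=-2, Δ2=-4
row 1: diag=8, rhs=-22; c'=1/8, d'=-11/4
row 2: denom=4−1·1/8=31/8; d'=(-12−1·-11/4)/(31/8)=-74/31
back: M2=-74/31
back: M1=-11/4−1/8·-74/31=-76/31
M: M0=0, M1=-76/31, M2=-74/31, M3=0
seg 0: a=-3, c=M0/2=0, d=(M1−M0)/(6·3)=-38/279, b=Δ0−h0·(2M0+M1)/6=269/93
seg 1: a=2, c=M1/2=-38/31, d=(M2−M1)/(6·1)=1/93, b=Δ1−h1·(2M1+M2)/6=-73/93
seg 2: a=0, c=M2/2=-37/31, d=(M3−M2)/(6·1)=37/93, b=Δ2−h2·(2M2+M3)/6=-298/93
t_q=9/2 → seg 2, τ=1/2; S=0+-298/93·τ+-37/31·τ²+37/93·τ³=-459/248

  seg 0: a=-3 b=269/93 c=0 d=-38/279
  seg 1: a=2 b=-73/93 c=-38/31 d=1/93
  seg 2: a=0 b=-298/93 c=-37/31 d=37/93
S(9/2) = -459/248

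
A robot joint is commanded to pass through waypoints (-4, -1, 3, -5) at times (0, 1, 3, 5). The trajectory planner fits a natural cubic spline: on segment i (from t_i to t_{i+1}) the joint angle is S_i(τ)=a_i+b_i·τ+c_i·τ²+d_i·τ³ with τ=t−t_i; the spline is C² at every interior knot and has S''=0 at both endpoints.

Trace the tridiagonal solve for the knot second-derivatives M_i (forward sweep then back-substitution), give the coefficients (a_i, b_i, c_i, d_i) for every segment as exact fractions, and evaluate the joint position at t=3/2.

  seg 0: a=-4 b=32/11 c=0 d=1/11
  seg 1: a=-1 b=35/11 c=3/11 d=-19/44
  seg 2: a=3 b=-10/11 c=-51/22 d=17/44
S(3/2) = 213/352

Δ: Δ0=3, Δ1=2, Δ2=-4
row 1: diag=6, rhs=-6; c'=1/3, d'=-1
row 2: denom=8−2·1/3=22/3; d'=(-36−2·-1)/(22/3)=-51/11
back: M2=-51/11
back: M1=-1−1/3·-51/11=6/11
M: M0=0, M1=6/11, M2=-51/11, M3=0
seg 0: a=-4, c=M0/2=0, d=(M1−M0)/(6·1)=1/11, b=Δ0−h0·(2M0+M1)/6=32/11
seg 1: a=-1, c=M1/2=3/11, d=(M2−M1)/(6·2)=-19/44, b=Δ1−h1·(2M1+M2)/6=35/11
seg 2: a=3, c=M2/2=-51/22, d=(M3−M2)/(6·2)=17/44, b=Δ2−h2·(2M2+M3)/6=-10/11
t_q=3/2 → seg 1, τ=1/2; S=-1+35/11·τ+3/11·τ²+-19/44·τ³=213/352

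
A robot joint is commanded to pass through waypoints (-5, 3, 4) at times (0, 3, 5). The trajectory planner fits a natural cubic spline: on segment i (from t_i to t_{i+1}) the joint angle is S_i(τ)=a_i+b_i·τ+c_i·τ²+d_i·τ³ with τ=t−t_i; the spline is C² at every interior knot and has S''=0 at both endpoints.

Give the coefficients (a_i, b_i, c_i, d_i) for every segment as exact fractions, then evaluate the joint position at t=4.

Δ: Δ0=8/3, Δ1=1/2
row 1: diag=10, rhs=-13; c'=1/5, d'=-13/10
back: M1=-13/10
M: M0=0, M1=-13/10, M2=0
seg 0: a=-5, c=M0/2=0, d=(M1−M0)/(6·3)=-13/180, b=Δ0−h0·(2M0+M1)/6=199/60
seg 1: a=3, c=M1/2=-13/20, d=(M2−M1)/(6·2)=13/120, b=Δ1−h1·(2M1+M2)/6=41/30
t_q=4 → seg 1, τ=1; S=3+41/30·τ+-13/20·τ²+13/120·τ³=153/40

  seg 0: a=-5 b=199/60 c=0 d=-13/180
  seg 1: a=3 b=41/30 c=-13/20 d=13/120
S(4) = 153/40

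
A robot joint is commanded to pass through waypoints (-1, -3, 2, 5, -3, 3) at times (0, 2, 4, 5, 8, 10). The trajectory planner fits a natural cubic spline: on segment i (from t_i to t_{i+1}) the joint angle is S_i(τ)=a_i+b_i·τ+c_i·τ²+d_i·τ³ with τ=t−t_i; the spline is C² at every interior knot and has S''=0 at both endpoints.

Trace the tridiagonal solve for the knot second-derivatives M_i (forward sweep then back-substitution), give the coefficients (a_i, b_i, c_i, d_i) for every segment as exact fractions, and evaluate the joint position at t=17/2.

Δ: Δ0=-1, Δ1=5/2, Δ2=3, Δ3=-8/3, Δ4=3
row 1: diag=8, rhs=21; c'=1/4, d'=21/8
row 2: denom=6−2·1/4=11/2; d'=(3−2·21/8)/(11/2)=-9/22
row 3: denom=8−1·2/11=86/11; d'=(-34−1·-9/22)/(86/11)=-739/172
row 4: denom=10−3·33/86=761/86; d'=(34−3·-739/172)/(761/86)=8065/1522
back: M4=8065/1522
back: M3=-739/172−33/86·8065/1522=-4817/761
back: M2=-9/22−2/11·-4817/761=1129/1522
back: M1=21/8−1/4·1129/1522=3713/1522
M: M0=0, M1=3713/1522, M2=1129/1522, M3=-4817/761, M4=8065/1522, M5=0
seg 0: a=-1, c=M0/2=0, d=(M1−M0)/(6·2)=3713/18264, b=Δ0−h0·(2M0+M1)/6=-8279/4566
seg 1: a=-3, c=M1/2=3713/3044, d=(M2−M1)/(6·2)=-323/2283, b=Δ1−h1·(2M1+M2)/6=1430/2283
seg 2: a=2, c=M2/2=1129/3044, d=(M3−M2)/(6·1)=-10763/9132, b=Δ2−h2·(2M2+M3)/6=8693/2283
seg 3: a=5, c=M3/2=-4817/1522, d=(M4−M3)/(6·3)=17699/27396, b=Δ3−h3·(2M3+M4)/6=9257/9132
seg 4: a=-3, c=M4/2=8065/3044, d=(M5−M4)/(6·2)=-8065/18264, b=Δ4−h4·(2M4+M5)/6=-1216/2283
t_q=17/2 → seg 4, τ=1/2; S=-3+-1216/2283·τ+8065/3044·τ²+-8065/18264·τ³=-129511/48704

  seg 0: a=-1 b=-8279/4566 c=0 d=3713/18264
  seg 1: a=-3 b=1430/2283 c=3713/3044 d=-323/2283
  seg 2: a=2 b=8693/2283 c=1129/3044 d=-10763/9132
  seg 3: a=5 b=9257/9132 c=-4817/1522 d=17699/27396
  seg 4: a=-3 b=-1216/2283 c=8065/3044 d=-8065/18264
S(17/2) = -129511/48704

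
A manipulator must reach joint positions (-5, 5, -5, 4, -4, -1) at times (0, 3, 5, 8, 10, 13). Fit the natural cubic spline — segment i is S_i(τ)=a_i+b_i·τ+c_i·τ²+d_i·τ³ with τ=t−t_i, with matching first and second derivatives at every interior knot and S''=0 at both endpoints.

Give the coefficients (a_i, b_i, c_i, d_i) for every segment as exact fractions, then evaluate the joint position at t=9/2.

  seg 0: a=-5 b=9253/1386 c=0 d=-4633/12474
  seg 1: a=5 b=-2323/693 c=-4633/1386 d=3491/2772
  seg 2: a=-5 b=-124/77 c=2920/693 d=-265/297
  seg 3: a=4 b=-97/231 c=-2645/693 d=2809/2772
  seg 4: a=-4 b=-2444/693 c=3137/1386 d=-3137/12474
S(9/2) = -24385/7392

Δ: Δ0=10/3, Δ1=-5, Δ2=3, Δ3=-4, Δ4=1
row 1: diag=10, rhs=-50; c'=1/5, d'=-5
row 2: denom=10−2·1/5=48/5; d'=(48−2·-5)/(48/5)=145/24
row 3: denom=10−3·5/16=145/16; d'=(-42−3·145/24)/(145/16)=-962/145
row 4: denom=10−2·32/145=1386/145; d'=(30−2·-962/145)/(1386/145)=3137/693
back: M4=3137/693
back: M3=-962/145−32/145·3137/693=-5290/693
back: M2=145/24−5/16·-5290/693=5840/693
back: M1=-5−1/5·5840/693=-4633/693
M: M0=0, M1=-4633/693, M2=5840/693, M3=-5290/693, M4=3137/693, M5=0
seg 0: a=-5, c=M0/2=0, d=(M1−M0)/(6·3)=-4633/12474, b=Δ0−h0·(2M0+M1)/6=9253/1386
seg 1: a=5, c=M1/2=-4633/1386, d=(M2−M1)/(6·2)=3491/2772, b=Δ1−h1·(2M1+M2)/6=-2323/693
seg 2: a=-5, c=M2/2=2920/693, d=(M3−M2)/(6·3)=-265/297, b=Δ2−h2·(2M2+M3)/6=-124/77
seg 3: a=4, c=M3/2=-2645/693, d=(M4−M3)/(6·2)=2809/2772, b=Δ3−h3·(2M3+M4)/6=-97/231
seg 4: a=-4, c=M4/2=3137/1386, d=(M5−M4)/(6·3)=-3137/12474, b=Δ4−h4·(2M4+M5)/6=-2444/693
t_q=9/2 → seg 1, τ=3/2; S=5+-2323/693·τ+-4633/1386·τ²+3491/2772·τ³=-24385/7392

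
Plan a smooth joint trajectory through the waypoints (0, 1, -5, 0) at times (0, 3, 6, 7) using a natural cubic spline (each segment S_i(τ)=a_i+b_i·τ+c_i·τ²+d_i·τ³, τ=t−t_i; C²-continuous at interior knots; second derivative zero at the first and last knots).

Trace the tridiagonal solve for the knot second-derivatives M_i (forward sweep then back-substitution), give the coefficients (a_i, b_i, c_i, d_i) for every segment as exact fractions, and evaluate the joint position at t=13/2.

Δ: Δ0=1/3, Δ1=-2, Δ2=5
row 1: diag=12, rhs=-14; c'=1/4, d'=-7/6
row 2: denom=8−3·1/4=29/4; d'=(42−3·-7/6)/(29/4)=182/29
back: M2=182/29
back: M1=-7/6−1/4·182/29=-238/87
M: M0=0, M1=-238/87, M2=182/29, M3=0
seg 0: a=0, c=M0/2=0, d=(M1−M0)/(6·3)=-119/783, b=Δ0−h0·(2M0+M1)/6=148/87
seg 1: a=1, c=M1/2=-119/87, d=(M2−M1)/(6·3)=392/783, b=Δ1−h1·(2M1+M2)/6=-209/87
seg 2: a=-5, c=M2/2=91/29, d=(M3−M2)/(6·1)=-91/87, b=Δ2−h2·(2M2+M3)/6=253/87
t_q=13/2 → seg 2, τ=1/2; S=-5+253/87·τ+91/29·τ²+-91/87·τ³=-671/232

  seg 0: a=0 b=148/87 c=0 d=-119/783
  seg 1: a=1 b=-209/87 c=-119/87 d=392/783
  seg 2: a=-5 b=253/87 c=91/29 d=-91/87
S(13/2) = -671/232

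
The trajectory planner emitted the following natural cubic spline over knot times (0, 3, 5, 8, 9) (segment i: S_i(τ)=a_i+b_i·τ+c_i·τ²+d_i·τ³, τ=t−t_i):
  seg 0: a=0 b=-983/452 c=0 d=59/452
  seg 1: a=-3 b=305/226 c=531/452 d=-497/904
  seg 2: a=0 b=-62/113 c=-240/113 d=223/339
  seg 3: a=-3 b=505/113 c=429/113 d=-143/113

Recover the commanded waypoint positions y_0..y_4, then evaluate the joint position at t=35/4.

y_0 = S_0(0) = a_0 = 0
y_1 = S_1(0) = a_1 = -3
y_2 = S_2(0) = a_2 = 0
y_3 = S_3(0) = a_3 = -3
y_4 = S_3(1) = 4
t_q=35/4 is in segment 3 (τ=3/4); S_3(τ)=14127/7232

y_0=0 y_1=-3 y_2=0 y_3=-3 y_4=4
S(35/4) = 14127/7232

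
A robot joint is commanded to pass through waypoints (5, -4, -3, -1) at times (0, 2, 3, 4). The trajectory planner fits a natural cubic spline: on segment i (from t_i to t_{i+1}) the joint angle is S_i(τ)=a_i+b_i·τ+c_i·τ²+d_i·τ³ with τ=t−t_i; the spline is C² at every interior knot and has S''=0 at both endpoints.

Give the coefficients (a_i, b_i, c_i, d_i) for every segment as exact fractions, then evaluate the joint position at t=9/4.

  seg 0: a=5 b=-291/46 c=0 d=21/46
  seg 1: a=-4 b=-39/46 c=63/23 d=-41/46
  seg 2: a=-3 b=45/23 c=3/46 d=-1/46
S(9/4) = -519/128

Δ: Δ0=-9/2, Δ1=1, Δ2=2
row 1: diag=6, rhs=33; c'=1/6, d'=11/2
row 2: denom=4−1·1/6=23/6; d'=(6−1·11/2)/(23/6)=3/23
back: M2=3/23
back: M1=11/2−1/6·3/23=126/23
M: M0=0, M1=126/23, M2=3/23, M3=0
seg 0: a=5, c=M0/2=0, d=(M1−M0)/(6·2)=21/46, b=Δ0−h0·(2M0+M1)/6=-291/46
seg 1: a=-4, c=M1/2=63/23, d=(M2−M1)/(6·1)=-41/46, b=Δ1−h1·(2M1+M2)/6=-39/46
seg 2: a=-3, c=M2/2=3/46, d=(M3−M2)/(6·1)=-1/46, b=Δ2−h2·(2M2+M3)/6=45/23
t_q=9/4 → seg 1, τ=1/4; S=-4+-39/46·τ+63/23·τ²+-41/46·τ³=-519/128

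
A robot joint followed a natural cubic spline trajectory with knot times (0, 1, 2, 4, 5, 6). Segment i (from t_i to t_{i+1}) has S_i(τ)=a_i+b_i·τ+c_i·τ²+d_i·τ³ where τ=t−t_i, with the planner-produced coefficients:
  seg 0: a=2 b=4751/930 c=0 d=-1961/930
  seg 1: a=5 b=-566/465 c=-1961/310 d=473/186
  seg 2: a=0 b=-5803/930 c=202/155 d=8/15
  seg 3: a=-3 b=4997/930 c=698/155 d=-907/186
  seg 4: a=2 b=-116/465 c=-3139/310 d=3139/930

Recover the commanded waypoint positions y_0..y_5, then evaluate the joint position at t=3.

y_0 = S_0(0) = a_0 = 2
y_1 = S_1(0) = a_1 = 5
y_2 = S_2(0) = a_2 = 0
y_3 = S_3(0) = a_3 = -3
y_4 = S_4(0) = a_4 = 2
y_5 = S_4(1) = -5
t_q=3 is in segment 2 (τ=1); S_2(τ)=-273/62

y_0=2 y_1=5 y_2=0 y_3=-3 y_4=2 y_5=-5
S(3) = -273/62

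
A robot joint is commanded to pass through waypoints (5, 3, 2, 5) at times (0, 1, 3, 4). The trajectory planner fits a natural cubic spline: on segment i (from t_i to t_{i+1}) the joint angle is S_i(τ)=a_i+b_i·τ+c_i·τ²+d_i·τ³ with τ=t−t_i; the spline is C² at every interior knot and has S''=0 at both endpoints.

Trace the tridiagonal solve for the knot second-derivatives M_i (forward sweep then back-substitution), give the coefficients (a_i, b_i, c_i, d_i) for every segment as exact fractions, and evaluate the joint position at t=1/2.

  seg 0: a=5 b=-33/16 c=0 d=1/16
  seg 1: a=3 b=-15/8 c=3/16 d=1/4
  seg 2: a=2 b=15/8 c=27/16 d=-9/16
S(1/2) = 509/128

Δ: Δ0=-2, Δ1=-1/2, Δ2=3
row 1: diag=6, rhs=9; c'=1/3, d'=3/2
row 2: denom=6−2·1/3=16/3; d'=(21−2·3/2)/(16/3)=27/8
back: M2=27/8
back: M1=3/2−1/3·27/8=3/8
M: M0=0, M1=3/8, M2=27/8, M3=0
seg 0: a=5, c=M0/2=0, d=(M1−M0)/(6·1)=1/16, b=Δ0−h0·(2M0+M1)/6=-33/16
seg 1: a=3, c=M1/2=3/16, d=(M2−M1)/(6·2)=1/4, b=Δ1−h1·(2M1+M2)/6=-15/8
seg 2: a=2, c=M2/2=27/16, d=(M3−M2)/(6·1)=-9/16, b=Δ2−h2·(2M2+M3)/6=15/8
t_q=1/2 → seg 0, τ=1/2; S=5+-33/16·τ+0·τ²+1/16·τ³=509/128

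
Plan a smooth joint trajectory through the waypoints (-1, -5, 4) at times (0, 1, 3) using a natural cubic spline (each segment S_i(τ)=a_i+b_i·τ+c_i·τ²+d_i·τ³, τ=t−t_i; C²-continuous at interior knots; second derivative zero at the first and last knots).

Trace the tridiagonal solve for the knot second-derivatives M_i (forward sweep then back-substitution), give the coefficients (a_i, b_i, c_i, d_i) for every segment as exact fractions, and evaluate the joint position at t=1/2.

  seg 0: a=-1 b=-65/12 c=0 d=17/12
  seg 1: a=-5 b=-7/6 c=17/4 d=-17/24
S(1/2) = -113/32

Δ: Δ0=-4, Δ1=9/2
row 1: diag=6, rhs=51; c'=1/3, d'=17/2
back: M1=17/2
M: M0=0, M1=17/2, M2=0
seg 0: a=-1, c=M0/2=0, d=(M1−M0)/(6·1)=17/12, b=Δ0−h0·(2M0+M1)/6=-65/12
seg 1: a=-5, c=M1/2=17/4, d=(M2−M1)/(6·2)=-17/24, b=Δ1−h1·(2M1+M2)/6=-7/6
t_q=1/2 → seg 0, τ=1/2; S=-1+-65/12·τ+0·τ²+17/12·τ³=-113/32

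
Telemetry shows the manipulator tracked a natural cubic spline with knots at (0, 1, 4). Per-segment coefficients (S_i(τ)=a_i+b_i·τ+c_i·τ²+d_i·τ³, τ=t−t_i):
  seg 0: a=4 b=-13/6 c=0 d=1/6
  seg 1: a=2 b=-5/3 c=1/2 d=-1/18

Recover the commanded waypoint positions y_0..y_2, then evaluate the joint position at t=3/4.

y_0=4 y_1=2 y_2=0
S(3/4) = 313/128

y_0 = S_0(0) = a_0 = 4
y_1 = S_1(0) = a_1 = 2
y_2 = S_1(3) = 0
t_q=3/4 is in segment 0 (τ=3/4); S_0(τ)=313/128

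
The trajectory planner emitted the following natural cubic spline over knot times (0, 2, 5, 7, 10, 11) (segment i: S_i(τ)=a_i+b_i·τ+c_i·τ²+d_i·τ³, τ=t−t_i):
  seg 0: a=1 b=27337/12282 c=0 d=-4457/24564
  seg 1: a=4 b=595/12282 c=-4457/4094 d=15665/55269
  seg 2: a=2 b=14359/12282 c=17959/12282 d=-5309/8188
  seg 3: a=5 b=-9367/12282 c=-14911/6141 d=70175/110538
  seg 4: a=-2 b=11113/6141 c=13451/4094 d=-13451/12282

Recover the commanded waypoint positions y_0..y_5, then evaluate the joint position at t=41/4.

y_0=1 y_1=4 y_2=2 y_3=5 y_4=-2 y_5=2
S(41/4) = -356173/262016

y_0 = S_0(0) = a_0 = 1
y_1 = S_1(0) = a_1 = 4
y_2 = S_2(0) = a_2 = 2
y_3 = S_3(0) = a_3 = 5
y_4 = S_4(0) = a_4 = -2
y_5 = S_4(1) = 2
t_q=41/4 is in segment 4 (τ=1/4); S_4(τ)=-356173/262016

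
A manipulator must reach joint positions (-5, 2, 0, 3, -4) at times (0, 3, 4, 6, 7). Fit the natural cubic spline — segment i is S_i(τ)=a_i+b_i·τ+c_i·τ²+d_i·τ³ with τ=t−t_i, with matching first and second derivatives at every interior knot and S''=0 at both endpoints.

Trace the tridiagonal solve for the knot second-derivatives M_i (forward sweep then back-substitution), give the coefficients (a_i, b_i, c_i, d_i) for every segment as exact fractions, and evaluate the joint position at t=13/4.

Δ: Δ0=7/3, Δ1=-2, Δ2=3/2, Δ3=-7
row 1: diag=8, rhs=-26; c'=1/8, d'=-13/4
row 2: denom=6−1·1/8=47/8; d'=(21−1·-13/4)/(47/8)=194/47
row 3: denom=6−2·16/47=250/47; d'=(-51−2·194/47)/(250/47)=-557/50
back: M3=-557/50
back: M2=194/47−16/47·-557/50=198/25
back: M1=-13/4−1/8·198/25=-106/25
M: M0=0, M1=-106/25, M2=198/25, M3=-557/50, M4=0
seg 0: a=-5, c=M0/2=0, d=(M1−M0)/(6·3)=-53/225, b=Δ0−h0·(2M0+M1)/6=334/75
seg 1: a=2, c=M1/2=-53/25, d=(M2−M1)/(6·1)=152/75, b=Δ1−h1·(2M1+M2)/6=-143/75
seg 2: a=0, c=M2/2=99/25, d=(M3−M2)/(6·2)=-953/600, b=Δ2−h2·(2M2+M3)/6=-1/15
seg 3: a=3, c=M3/2=-557/100, d=(M4−M3)/(6·1)=557/300, b=Δ3−h3·(2M3+M4)/6=-493/150
t_q=13/4 → seg 1, τ=1/4; S=2+-143/75·τ+-53/25·τ²+152/75·τ³=569/400

  seg 0: a=-5 b=334/75 c=0 d=-53/225
  seg 1: a=2 b=-143/75 c=-53/25 d=152/75
  seg 2: a=0 b=-1/15 c=99/25 d=-953/600
  seg 3: a=3 b=-493/150 c=-557/100 d=557/300
S(13/4) = 569/400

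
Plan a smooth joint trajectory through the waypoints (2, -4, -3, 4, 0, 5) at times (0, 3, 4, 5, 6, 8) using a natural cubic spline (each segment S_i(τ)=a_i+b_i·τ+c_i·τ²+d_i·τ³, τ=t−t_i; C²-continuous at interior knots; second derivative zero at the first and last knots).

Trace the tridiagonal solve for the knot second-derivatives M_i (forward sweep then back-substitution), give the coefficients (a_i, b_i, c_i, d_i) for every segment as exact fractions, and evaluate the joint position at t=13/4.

  seg 0: a=2 b=-31/14 c=0 d=1/42
  seg 1: a=-4 b=-11/7 c=3/14 d=33/14
  seg 2: a=-3 b=83/14 c=51/7 d=-87/14
  seg 3: a=4 b=13/7 c=-159/14 d=11/2
  seg 4: a=0 b=-61/14 c=36/7 d=-6/7
S(13/4) = -3891/896

Δ: Δ0=-2, Δ1=1, Δ2=7, Δ3=-4, Δ4=5/2
row 1: diag=8, rhs=18; c'=1/8, d'=9/4
row 2: denom=4−1·1/8=31/8; d'=(36−1·9/4)/(31/8)=270/31
row 3: denom=4−1·8/31=116/31; d'=(-66−1·270/31)/(116/31)=-579/29
row 4: denom=6−1·31/116=665/116; d'=(39−1·-579/29)/(665/116)=72/7
back: M4=72/7
back: M3=-579/29−31/116·72/7=-159/7
back: M2=270/31−8/31·-159/7=102/7
back: M1=9/4−1/8·102/7=3/7
M: M0=0, M1=3/7, M2=102/7, M3=-159/7, M4=72/7, M5=0
seg 0: a=2, c=M0/2=0, d=(M1−M0)/(6·3)=1/42, b=Δ0−h0·(2M0+M1)/6=-31/14
seg 1: a=-4, c=M1/2=3/14, d=(M2−M1)/(6·1)=33/14, b=Δ1−h1·(2M1+M2)/6=-11/7
seg 2: a=-3, c=M2/2=51/7, d=(M3−M2)/(6·1)=-87/14, b=Δ2−h2·(2M2+M3)/6=83/14
seg 3: a=4, c=M3/2=-159/14, d=(M4−M3)/(6·1)=11/2, b=Δ3−h3·(2M3+M4)/6=13/7
seg 4: a=0, c=M4/2=36/7, d=(M5−M4)/(6·2)=-6/7, b=Δ4−h4·(2M4+M5)/6=-61/14
t_q=13/4 → seg 1, τ=1/4; S=-4+-11/7·τ+3/14·τ²+33/14·τ³=-3891/896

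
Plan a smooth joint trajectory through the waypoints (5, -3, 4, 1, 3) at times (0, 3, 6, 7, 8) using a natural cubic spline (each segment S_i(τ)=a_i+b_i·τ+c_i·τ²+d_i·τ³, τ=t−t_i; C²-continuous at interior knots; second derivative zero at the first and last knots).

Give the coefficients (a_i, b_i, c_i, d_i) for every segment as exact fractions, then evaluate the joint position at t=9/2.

  seg 0: a=5 b=-799/168 c=0 d=13/56
  seg 1: a=-3 b=127/84 c=117/56 d=-305/504
  seg 2: a=4 b=-55/24 c=-47/14 d=445/168
  seg 3: a=1 b=-89/84 c=257/56 d=-257/168
S(9/2) = 863/448

Δ: Δ0=-8/3, Δ1=7/3, Δ2=-3, Δ3=2
row 1: diag=12, rhs=30; c'=1/4, d'=5/2
row 2: denom=8−3·1/4=29/4; d'=(-32−3·5/2)/(29/4)=-158/29
row 3: denom=4−1·4/29=112/29; d'=(30−1·-158/29)/(112/29)=257/28
back: M3=257/28
back: M2=-158/29−4/29·257/28=-47/7
back: M1=5/2−1/4·-47/7=117/28
M: M0=0, M1=117/28, M2=-47/7, M3=257/28, M4=0
seg 0: a=5, c=M0/2=0, d=(M1−M0)/(6·3)=13/56, b=Δ0−h0·(2M0+M1)/6=-799/168
seg 1: a=-3, c=M1/2=117/56, d=(M2−M1)/(6·3)=-305/504, b=Δ1−h1·(2M1+M2)/6=127/84
seg 2: a=4, c=M2/2=-47/14, d=(M3−M2)/(6·1)=445/168, b=Δ2−h2·(2M2+M3)/6=-55/24
seg 3: a=1, c=M3/2=257/56, d=(M4−M3)/(6·1)=-257/168, b=Δ3−h3·(2M3+M4)/6=-89/84
t_q=9/2 → seg 1, τ=3/2; S=-3+127/84·τ+117/56·τ²+-305/504·τ³=863/448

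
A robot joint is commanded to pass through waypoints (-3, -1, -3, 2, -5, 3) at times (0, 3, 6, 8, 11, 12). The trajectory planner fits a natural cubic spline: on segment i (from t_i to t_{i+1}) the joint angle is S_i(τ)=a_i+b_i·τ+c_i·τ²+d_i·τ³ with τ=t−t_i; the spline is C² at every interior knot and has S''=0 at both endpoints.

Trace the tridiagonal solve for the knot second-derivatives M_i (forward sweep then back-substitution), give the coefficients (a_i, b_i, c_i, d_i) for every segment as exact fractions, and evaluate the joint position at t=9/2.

  seg 0: a=-3 b=7325/4998 c=0 d=-1331/14994
  seg 1: a=-1 b=-2327/2499 c=-1331/1666 d=13301/44982
  seg 2: a=-3 b=1613/714 c=4654/2499 d=-1451/1666
  seg 3: a=2 b=-3713/4998 c=-8405/2499 d=42481/44982
  seg 4: a=-5 b=11435/2499 c=8557/1666 d=-8557/4998
S(9/2) = -42601/13328

Δ: Δ0=2/3, Δ1=-2/3, Δ2=5/2, Δ3=-7/3, Δ4=8
row 1: diag=12, rhs=-8; c'=1/4, d'=-2/3
row 2: denom=10−3·1/4=37/4; d'=(19−3·-2/3)/(37/4)=84/37
row 3: denom=10−2·8/37=354/37; d'=(-29−2·84/37)/(354/37)=-1241/354
row 4: denom=8−3·37/118=833/118; d'=(62−3·-1241/354)/(833/118)=8557/833
back: M4=8557/833
back: M3=-1241/354−37/118·8557/833=-16810/2499
back: M2=84/37−8/37·-16810/2499=9308/2499
back: M1=-2/3−1/4·9308/2499=-1331/833
M: M0=0, M1=-1331/833, M2=9308/2499, M3=-16810/2499, M4=8557/833, M5=0
seg 0: a=-3, c=M0/2=0, d=(M1−M0)/(6·3)=-1331/14994, b=Δ0−h0·(2M0+M1)/6=7325/4998
seg 1: a=-1, c=M1/2=-1331/1666, d=(M2−M1)/(6·3)=13301/44982, b=Δ1−h1·(2M1+M2)/6=-2327/2499
seg 2: a=-3, c=M2/2=4654/2499, d=(M3−M2)/(6·2)=-1451/1666, b=Δ2−h2·(2M2+M3)/6=1613/714
seg 3: a=2, c=M3/2=-8405/2499, d=(M4−M3)/(6·3)=42481/44982, b=Δ3−h3·(2M3+M4)/6=-3713/4998
seg 4: a=-5, c=M4/2=8557/1666, d=(M5−M4)/(6·1)=-8557/4998, b=Δ4−h4·(2M4+M5)/6=11435/2499
t_q=9/2 → seg 1, τ=3/2; S=-1+-2327/2499·τ+-1331/1666·τ²+13301/44982·τ³=-42601/13328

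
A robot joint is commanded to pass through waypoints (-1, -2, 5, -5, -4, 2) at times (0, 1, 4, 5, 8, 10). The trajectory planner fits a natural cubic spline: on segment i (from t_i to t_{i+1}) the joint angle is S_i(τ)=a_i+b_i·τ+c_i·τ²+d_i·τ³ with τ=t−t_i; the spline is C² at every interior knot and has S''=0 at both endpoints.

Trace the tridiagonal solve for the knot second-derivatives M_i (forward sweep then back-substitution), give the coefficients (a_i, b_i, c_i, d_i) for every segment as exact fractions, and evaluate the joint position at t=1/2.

  seg 0: a=-1 b=-2866/1275 c=0 d=1591/1275
  seg 1: a=-2 b=1907/1275 c=1591/425 d=-4417/3825
  seg 2: a=5 b=-9208/1275 c=-2826/425 d=4936/1275
  seg 3: a=-5 b=-668/75 c=422/85 d=-267/425
  seg 4: a=-4 b=4997/1275 c=-293/425 d=293/2550
S(1/2) = -6691/3400

Δ: Δ0=-1, Δ1=7/3, Δ2=-10, Δ3=1/3, Δ4=3
row 1: diag=8, rhs=20; c'=3/8, d'=5/2
row 2: denom=8−3·3/8=55/8; d'=(-74−3·5/2)/(55/8)=-652/55
row 3: denom=8−1·8/55=432/55; d'=(62−1·-652/55)/(432/55)=677/72
row 4: denom=10−3·55/144=425/48; d'=(16−3·677/72)/(425/48)=-586/425
back: M4=-586/425
back: M3=677/72−55/144·-586/425=844/85
back: M2=-652/55−8/55·844/85=-5652/425
back: M1=5/2−3/8·-5652/425=3182/425
M: M0=0, M1=3182/425, M2=-5652/425, M3=844/85, M4=-586/425, M5=0
seg 0: a=-1, c=M0/2=0, d=(M1−M0)/(6·1)=1591/1275, b=Δ0−h0·(2M0+M1)/6=-2866/1275
seg 1: a=-2, c=M1/2=1591/425, d=(M2−M1)/(6·3)=-4417/3825, b=Δ1−h1·(2M1+M2)/6=1907/1275
seg 2: a=5, c=M2/2=-2826/425, d=(M3−M2)/(6·1)=4936/1275, b=Δ2−h2·(2M2+M3)/6=-9208/1275
seg 3: a=-5, c=M3/2=422/85, d=(M4−M3)/(6·3)=-267/425, b=Δ3−h3·(2M3+M4)/6=-668/75
seg 4: a=-4, c=M4/2=-293/425, d=(M5−M4)/(6·2)=293/2550, b=Δ4−h4·(2M4+M5)/6=4997/1275
t_q=1/2 → seg 0, τ=1/2; S=-1+-2866/1275·τ+0·τ²+1591/1275·τ³=-6691/3400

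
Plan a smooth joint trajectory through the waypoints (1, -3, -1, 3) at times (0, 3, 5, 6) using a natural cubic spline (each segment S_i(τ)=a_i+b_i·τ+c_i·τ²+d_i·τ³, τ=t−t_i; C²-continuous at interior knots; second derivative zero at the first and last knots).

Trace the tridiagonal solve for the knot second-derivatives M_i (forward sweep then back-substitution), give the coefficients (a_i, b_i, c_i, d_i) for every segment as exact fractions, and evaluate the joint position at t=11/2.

  seg 0: a=1 b=-37/21 c=0 d=1/21
  seg 1: a=-3 b=-10/21 c=3/7 d=13/84
  seg 2: a=-1 b=65/21 c=19/14 d=-19/42
S(11/2) = 93/112

Δ: Δ0=-4/3, Δ1=1, Δ2=4
row 1: diag=10, rhs=14; c'=1/5, d'=7/5
row 2: denom=6−2·1/5=28/5; d'=(18−2·7/5)/(28/5)=19/7
back: M2=19/7
back: M1=7/5−1/5·19/7=6/7
M: M0=0, M1=6/7, M2=19/7, M3=0
seg 0: a=1, c=M0/2=0, d=(M1−M0)/(6·3)=1/21, b=Δ0−h0·(2M0+M1)/6=-37/21
seg 1: a=-3, c=M1/2=3/7, d=(M2−M1)/(6·2)=13/84, b=Δ1−h1·(2M1+M2)/6=-10/21
seg 2: a=-1, c=M2/2=19/14, d=(M3−M2)/(6·1)=-19/42, b=Δ2−h2·(2M2+M3)/6=65/21
t_q=11/2 → seg 2, τ=1/2; S=-1+65/21·τ+19/14·τ²+-19/42·τ³=93/112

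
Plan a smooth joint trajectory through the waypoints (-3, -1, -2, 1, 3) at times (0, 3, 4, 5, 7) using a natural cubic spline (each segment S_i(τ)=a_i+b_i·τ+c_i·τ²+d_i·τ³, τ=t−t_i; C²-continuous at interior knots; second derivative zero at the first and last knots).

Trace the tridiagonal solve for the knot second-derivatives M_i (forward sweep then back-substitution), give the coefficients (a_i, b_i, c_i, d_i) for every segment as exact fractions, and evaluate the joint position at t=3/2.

  seg 0: a=-3 b=935/534 c=0 d=-193/1602
  seg 1: a=-1 b=-401/267 c=-193/178 d=847/534
  seg 2: a=-2 b=581/534 c=327/89 d=-941/534
  seg 3: a=1 b=841/267 c=-287/178 d=287/1068
S(3/2) = -1111/1424

Δ: Δ0=2/3, Δ1=-1, Δ2=3, Δ3=1
row 1: diag=8, rhs=-10; c'=1/8, d'=-5/4
row 2: denom=4−1·1/8=31/8; d'=(24−1·-5/4)/(31/8)=202/31
row 3: denom=6−1·8/31=178/31; d'=(-12−1·202/31)/(178/31)=-287/89
back: M3=-287/89
back: M2=202/31−8/31·-287/89=654/89
back: M1=-5/4−1/8·654/89=-193/89
M: M0=0, M1=-193/89, M2=654/89, M3=-287/89, M4=0
seg 0: a=-3, c=M0/2=0, d=(M1−M0)/(6·3)=-193/1602, b=Δ0−h0·(2M0+M1)/6=935/534
seg 1: a=-1, c=M1/2=-193/178, d=(M2−M1)/(6·1)=847/534, b=Δ1−h1·(2M1+M2)/6=-401/267
seg 2: a=-2, c=M2/2=327/89, d=(M3−M2)/(6·1)=-941/534, b=Δ2−h2·(2M2+M3)/6=581/534
seg 3: a=1, c=M3/2=-287/178, d=(M4−M3)/(6·2)=287/1068, b=Δ3−h3·(2M3+M4)/6=841/267
t_q=3/2 → seg 0, τ=3/2; S=-3+935/534·τ+0·τ²+-193/1602·τ³=-1111/1424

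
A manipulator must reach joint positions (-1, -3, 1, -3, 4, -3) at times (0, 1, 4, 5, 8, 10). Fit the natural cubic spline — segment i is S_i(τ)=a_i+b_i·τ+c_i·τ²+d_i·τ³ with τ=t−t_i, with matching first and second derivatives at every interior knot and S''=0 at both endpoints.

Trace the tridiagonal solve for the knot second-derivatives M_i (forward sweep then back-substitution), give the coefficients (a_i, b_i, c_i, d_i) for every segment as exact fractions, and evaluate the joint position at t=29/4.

  seg 0: a=-1 b=-427/150 c=0 d=127/150
  seg 1: a=-3 b=-23/75 c=127/50 d=-299/450
  seg 2: a=1 b=-451/150 c=-86/25 d=367/150
  seg 3: a=-3 b=-191/75 c=39/10 d=-341/450
  seg 4: a=4 b=59/150 c=-73/25 d=73/150
S(29/4) = 7623/3200

Δ: Δ0=-2, Δ1=4/3, Δ2=-4, Δ3=7/3, Δ4=-7/2
row 1: diag=8, rhs=20; c'=3/8, d'=5/2
row 2: denom=8−3·3/8=55/8; d'=(-32−3·5/2)/(55/8)=-316/55
row 3: denom=8−1·8/55=432/55; d'=(38−1·-316/55)/(432/55)=401/72
row 4: denom=10−3·55/144=425/48; d'=(-35−3·401/72)/(425/48)=-146/25
back: M4=-146/25
back: M3=401/72−55/144·-146/25=39/5
back: M2=-316/55−8/55·39/5=-172/25
back: M1=5/2−3/8·-172/25=127/25
M: M0=0, M1=127/25, M2=-172/25, M3=39/5, M4=-146/25, M5=0
seg 0: a=-1, c=M0/2=0, d=(M1−M0)/(6·1)=127/150, b=Δ0−h0·(2M0+M1)/6=-427/150
seg 1: a=-3, c=M1/2=127/50, d=(M2−M1)/(6·3)=-299/450, b=Δ1−h1·(2M1+M2)/6=-23/75
seg 2: a=1, c=M2/2=-86/25, d=(M3−M2)/(6·1)=367/150, b=Δ2−h2·(2M2+M3)/6=-451/150
seg 3: a=-3, c=M3/2=39/10, d=(M4−M3)/(6·3)=-341/450, b=Δ3−h3·(2M3+M4)/6=-191/75
seg 4: a=4, c=M4/2=-73/25, d=(M5−M4)/(6·2)=73/150, b=Δ4−h4·(2M4+M5)/6=59/150
t_q=29/4 → seg 3, τ=9/4; S=-3+-191/75·τ+39/10·τ²+-341/450·τ³=7623/3200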